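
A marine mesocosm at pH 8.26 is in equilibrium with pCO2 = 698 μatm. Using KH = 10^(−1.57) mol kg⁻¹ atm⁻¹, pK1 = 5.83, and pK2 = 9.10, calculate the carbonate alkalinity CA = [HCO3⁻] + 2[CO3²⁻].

CA = 6.52 mmol/kg

[CO2*] = KH · pCO2 = 10^(−1.57) × 698×10^-6 = 1.879×10^-5 mol/kg
α₀ = 1/(1 + K1/[H⁺] + K1K2/[H⁺]²) = 1/(1 + 10^+2.43 + 10^+1.59) = 0.003236
DIC = [CO2*]/α₀ = 1.879×10^-5 / 0.003236 = 5.806 mmol/kg
CA = (α₁ + 2α₂)·DIC = (0.8709 + 2×0.1259) × 5.806 = 6.52 mmol/kg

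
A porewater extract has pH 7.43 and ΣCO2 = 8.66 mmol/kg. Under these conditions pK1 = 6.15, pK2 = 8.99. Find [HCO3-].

α₁ = 1 / (1 + [H⁺]/K1 + K2/[H⁺]) = 1 / (1 + 10^-1.28 + 10^-1.56)
   = 1 / (1 + 0.052481 + 0.027542) = 1/1.0800 = 0.9259
[HCO3⁻] = α₁ × DIC = 0.9259 × 8.66 = 8.02 mmol/kg

[HCO3⁻] = 8.02 mmol/kg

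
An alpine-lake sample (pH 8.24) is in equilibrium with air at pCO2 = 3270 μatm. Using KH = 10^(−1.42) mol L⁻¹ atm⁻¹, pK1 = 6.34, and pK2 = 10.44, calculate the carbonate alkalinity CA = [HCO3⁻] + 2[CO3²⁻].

CA = 10.0 mmol/L

[CO2*] = KH · pCO2 = 10^(−1.42) × 3270×10^-6 = 1.243×10^-4 mol/L
α₀ = 1/(1 + K1/[H⁺] + K1K2/[H⁺]²) = 1/(1 + 10^+1.90 + 10^-0.30) = 0.01236
DIC = [CO2*]/α₀ = 1.243×10^-4 / 0.01236 = 10.06 mmol/L
CA = (α₁ + 2α₂)·DIC = (0.9815 + 2×0.006193) × 10.06 = 10.0 mmol/L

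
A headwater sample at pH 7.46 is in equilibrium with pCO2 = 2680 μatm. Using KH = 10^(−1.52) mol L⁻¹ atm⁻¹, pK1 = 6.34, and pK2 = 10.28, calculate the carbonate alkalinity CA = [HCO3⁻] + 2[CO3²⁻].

CA = 1.07 mmol/L

[CO2*] = KH · pCO2 = 10^(−1.52) × 2680×10^-6 = 8.093×10^-5 mol/L
α₀ = 1/(1 + K1/[H⁺] + K1K2/[H⁺]²) = 1/(1 + 10^+1.12 + 10^-1.70) = 0.07041
DIC = [CO2*]/α₀ = 8.093×10^-5 / 0.07041 = 1.149 mmol/L
CA = (α₁ + 2α₂)·DIC = (0.9282 + 2×0.001405) × 1.149 = 1.07 mmol/L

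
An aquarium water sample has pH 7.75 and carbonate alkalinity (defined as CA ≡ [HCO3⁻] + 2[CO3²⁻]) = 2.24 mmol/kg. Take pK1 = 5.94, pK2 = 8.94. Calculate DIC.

CA = [HCO3⁻] + 2[CO3²⁻] = (α₁ + 2α₂)·DIC
At pH 7.75: [H⁺]/K1 = 10^-1.81 = 0.015488, K2/[H⁺] = 10^-1.19 = 0.064565
α₁ = 1/(1 + 0.015488 + 0.064565) = 1/1.0801 = 0.9259; α₂ = α₁·K2/[H⁺] = 0.05978
α₁ + 2α₂ = 1.0454
DIC = CA / (α₁ + 2α₂) = 2.24 / 1.0454 = 2.14 mmol/kg

DIC = 2.14 mmol/kg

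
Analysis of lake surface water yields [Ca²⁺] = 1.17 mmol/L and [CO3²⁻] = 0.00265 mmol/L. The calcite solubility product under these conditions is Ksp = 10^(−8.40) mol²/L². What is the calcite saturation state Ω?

Ω = 0.779

Ksp = 10^(−8.40) = 3.981×10^-9
Ω = [Ca²⁺][CO3²⁻]/Ksp = (1.17×10^-3)(0.00265×10^-3) / 3.981×10^-9 = 0.779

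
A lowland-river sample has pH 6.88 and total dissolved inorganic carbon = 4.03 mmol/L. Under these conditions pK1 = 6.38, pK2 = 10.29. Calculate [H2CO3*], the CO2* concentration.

[CO2*] = 0.968 mmol/L

α₀ = 1 / (1 + K1/[H⁺] + K1K2/[H⁺]²) = 1 / (1 + 10^+0.50 + 10^-2.91)
   = 1 / (1 + 3.1623 + 0.0012303) = 1/4.1635 = 0.2402
[CO2*] = α₀ × DIC = 0.2402 × 4.03 = 0.968 mmol/L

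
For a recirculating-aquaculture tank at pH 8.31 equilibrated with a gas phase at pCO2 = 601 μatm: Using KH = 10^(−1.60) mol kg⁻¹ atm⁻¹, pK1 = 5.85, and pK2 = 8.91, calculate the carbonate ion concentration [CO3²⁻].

[CO3²⁻] = 1.09 mmol/kg

[CO2*] = KH · pCO2 = 10^(−1.60) × 601×10^-6 = 1.510×10^-5 mol/kg
α₀ = 1/(1 + K1/[H⁺] + K1K2/[H⁺]²) = 1/(1 + 10^+2.46 + 10^+1.86) = 0.002764
DIC = [CO2*]/α₀ = 1.510×10^-5 / 0.002764 = 5.463 mmol/kg
[CO3²⁻] = α₂·DIC; α₂ = 0.2002, so [CO3²⁻] = 0.2002 × 5.463 = 1.09 mmol/kg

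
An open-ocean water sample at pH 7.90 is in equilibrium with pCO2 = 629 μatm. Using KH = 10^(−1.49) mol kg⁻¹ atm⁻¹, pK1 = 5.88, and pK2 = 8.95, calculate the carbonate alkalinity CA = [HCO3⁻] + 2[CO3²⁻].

[CO2*] = KH · pCO2 = 10^(−1.49) × 629×10^-6 = 2.035×10^-5 mol/kg
α₀ = 1/(1 + K1/[H⁺] + K1K2/[H⁺]²) = 1/(1 + 10^+2.02 + 10^+0.97) = 0.008692
DIC = [CO2*]/α₀ = 2.035×10^-5 / 0.008692 = 2.342 mmol/kg
CA = (α₁ + 2α₂)·DIC = (0.9102 + 2×0.08112) × 2.342 = 2.51 mmol/kg

CA = 2.51 mmol/kg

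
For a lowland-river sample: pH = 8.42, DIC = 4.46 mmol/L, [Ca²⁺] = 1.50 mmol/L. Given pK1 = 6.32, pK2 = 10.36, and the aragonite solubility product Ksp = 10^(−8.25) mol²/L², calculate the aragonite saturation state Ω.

Ω = 13.4

α₂ = 1 / (1 + [H⁺]/K2 + [H⁺]²/(K1K2)) = 1 / (1 + 10^+1.94 + 10^-0.16)
   = 1 / (1 + 87.096 + 0.69183) = 1/88.788 = 0.01126
[CO3²⁻] = α₂ × DIC = 0.01126 × 4.46 = 0.05023 mmol/L
Ksp = 10^(−8.25) = 5.623×10^-9
Ω = [Ca²⁺][CO3²⁻]/Ksp = (1.50×10^-3)(5.023×10^-5) / 5.623×10^-9 = 13.4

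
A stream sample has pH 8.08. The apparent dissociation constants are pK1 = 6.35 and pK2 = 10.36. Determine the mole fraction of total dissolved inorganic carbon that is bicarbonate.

α₁ = 1 / (1 + [H⁺]/K1 + K2/[H⁺]) = 1 / (1 + 10^-1.73 + 10^-2.28)
   = 1 / (1 + 0.018621 + 0.0052481) = 1/1.0239 = 0.9767

α₁ = 0.977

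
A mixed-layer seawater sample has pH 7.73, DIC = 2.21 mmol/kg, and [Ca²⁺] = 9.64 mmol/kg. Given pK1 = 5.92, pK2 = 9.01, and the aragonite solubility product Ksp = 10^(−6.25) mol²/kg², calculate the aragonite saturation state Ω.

α₂ = 1 / (1 + [H⁺]/K2 + [H⁺]²/(K1K2)) = 1 / (1 + 10^+1.28 + 10^-0.53)
   = 1 / (1 + 19.055 + 0.29512) = 1/20.350 = 0.04914
[CO3²⁻] = α₂ × DIC = 0.04914 × 2.21 = 0.1086 mmol/kg
Ksp = 10^(−6.25) = 5.623×10^-7
Ω = [Ca²⁺][CO3²⁻]/Ksp = (9.64×10^-3)(1.086×10^-4) / 5.623×10^-7 = 1.86

Ω = 1.86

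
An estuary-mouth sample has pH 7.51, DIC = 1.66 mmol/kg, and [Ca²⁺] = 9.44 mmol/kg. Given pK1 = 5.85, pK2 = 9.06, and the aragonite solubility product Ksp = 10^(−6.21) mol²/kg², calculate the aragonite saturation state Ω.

Ω = 0.682

α₂ = 1 / (1 + [H⁺]/K2 + [H⁺]²/(K1K2)) = 1 / (1 + 10^+1.55 + 10^-0.11)
   = 1 / (1 + 35.481 + 0.77625) = 1/37.258 = 0.02684
[CO3²⁻] = α₂ × DIC = 0.02684 × 1.66 = 0.04455 mmol/kg
Ksp = 10^(−6.21) = 6.166×10^-7
Ω = [Ca²⁺][CO3²⁻]/Ksp = (9.44×10^-3)(4.455×10^-5) / 6.166×10^-7 = 0.682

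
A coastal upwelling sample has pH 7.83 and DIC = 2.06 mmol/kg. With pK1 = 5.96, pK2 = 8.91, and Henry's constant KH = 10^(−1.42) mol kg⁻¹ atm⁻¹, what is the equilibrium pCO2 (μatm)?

α₀ = 1 / (1 + K1/[H⁺] + K1K2/[H⁺]²) = 1 / (1 + 10^+1.87 + 10^+0.79)
   = 1 / (1 + 74.131 + 6.1660) = 1/81.297 = 0.01230
[CO2*] = α₀ × DIC = 0.01230 × 2.06 = 0.02534 mmol/kg
pCO2 = [CO2*]/KH = 2.534×10^-5 / 3.802×10^-2 = 666 μatm

pCO2 = 666 μatm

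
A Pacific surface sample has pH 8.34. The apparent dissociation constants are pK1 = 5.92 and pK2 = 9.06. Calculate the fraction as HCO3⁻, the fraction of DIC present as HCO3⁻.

α₁ = 1 / (1 + [H⁺]/K1 + K2/[H⁺]) = 1 / (1 + 10^-2.42 + 10^-0.72)
   = 1 / (1 + 0.0038019 + 0.19055) = 1/1.1943 = 0.8373

α₁ = 0.837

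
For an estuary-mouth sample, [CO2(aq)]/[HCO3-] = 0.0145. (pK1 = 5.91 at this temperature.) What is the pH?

From K1 = [H⁺][HCO3-]/[CO2(aq)]:  pH = pK1 − log₁₀([CO2(aq)]/[HCO3-])
log₁₀(0.0145) = -1.839
pH = 5.91 − (-1.839) = 7.75

pH = 7.75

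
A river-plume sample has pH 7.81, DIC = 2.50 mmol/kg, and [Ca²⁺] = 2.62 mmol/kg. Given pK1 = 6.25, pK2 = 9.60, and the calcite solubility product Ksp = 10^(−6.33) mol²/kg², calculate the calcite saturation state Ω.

Ω = 0.218

α₂ = 1 / (1 + [H⁺]/K2 + [H⁺]²/(K1K2)) = 1 / (1 + 10^+1.79 + 10^+0.23)
   = 1 / (1 + 61.660 + 1.6982) = 1/64.358 = 0.01554
[CO3²⁻] = α₂ × DIC = 0.01554 × 2.50 = 0.03885 mmol/kg
Ksp = 10^(−6.33) = 4.677×10^-7
Ω = [Ca²⁺][CO3²⁻]/Ksp = (2.62×10^-3)(3.885×10^-5) / 4.677×10^-7 = 0.218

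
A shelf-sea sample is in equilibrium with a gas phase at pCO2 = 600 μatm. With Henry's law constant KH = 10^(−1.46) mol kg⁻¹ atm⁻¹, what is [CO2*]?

[CO2*] = 20.8 μmol/kg

KH = 10^(−1.46) = 3.467×10^-2 mol kg⁻¹ atm⁻¹
[CO2*] = KH · pCO2 = 3.467×10^-2 × 600×10^-6 atm = 2.08×10^-5 mol/kg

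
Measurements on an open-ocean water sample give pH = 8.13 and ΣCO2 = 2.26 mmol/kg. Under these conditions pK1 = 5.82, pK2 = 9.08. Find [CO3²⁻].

α₂ = 1 / (1 + [H⁺]/K2 + [H⁺]²/(K1K2)) = 1 / (1 + 10^+0.95 + 10^-1.36)
   = 1 / (1 + 8.9125 + 0.043652) = 1/9.9562 = 0.1004
[CO3²⁻] = α₂ × DIC = 0.1004 × 2.26 = 0.227 mmol/kg

[CO3²⁻] = 0.227 mmol/kg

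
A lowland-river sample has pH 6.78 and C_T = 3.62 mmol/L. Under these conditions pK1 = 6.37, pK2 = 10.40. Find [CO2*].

α₀ = 1 / (1 + K1/[H⁺] + K1K2/[H⁺]²) = 1 / (1 + 10^+0.41 + 10^-3.21)
   = 1 / (1 + 2.5704 + 0.00061660) = 1/3.5710 = 0.2800
[CO2*] = α₀ × DIC = 0.2800 × 3.62 = 1.01 mmol/L

[CO2*] = 1.01 mmol/L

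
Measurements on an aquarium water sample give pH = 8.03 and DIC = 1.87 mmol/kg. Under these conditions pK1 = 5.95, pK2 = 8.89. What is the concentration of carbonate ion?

[CO3²⁻] = 0.225 mmol/kg

α₂ = 1 / (1 + [H⁺]/K2 + [H⁺]²/(K1K2)) = 1 / (1 + 10^+0.86 + 10^-1.22)
   = 1 / (1 + 7.2444 + 0.060256) = 1/8.3046 = 0.1204
[CO3²⁻] = α₂ × DIC = 0.1204 × 1.87 = 0.225 mmol/kg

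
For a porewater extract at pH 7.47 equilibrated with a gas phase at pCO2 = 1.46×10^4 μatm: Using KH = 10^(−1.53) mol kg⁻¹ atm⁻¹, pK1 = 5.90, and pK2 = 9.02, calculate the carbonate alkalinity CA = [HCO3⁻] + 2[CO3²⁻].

CA = 16.9 mmol/kg

[CO2*] = KH · pCO2 = 10^(−1.53) × 1.46×10^4×10^-6 = 4.309×10^-4 mol/kg
α₀ = 1/(1 + K1/[H⁺] + K1K2/[H⁺]²) = 1/(1 + 10^+1.57 + 10^+0.02) = 0.02551
DIC = [CO2*]/α₀ = 4.309×10^-4 / 0.02551 = 16.89 mmol/kg
CA = (α₁ + 2α₂)·DIC = (0.9478 + 2×0.02671) × 16.89 = 16.9 mmol/kg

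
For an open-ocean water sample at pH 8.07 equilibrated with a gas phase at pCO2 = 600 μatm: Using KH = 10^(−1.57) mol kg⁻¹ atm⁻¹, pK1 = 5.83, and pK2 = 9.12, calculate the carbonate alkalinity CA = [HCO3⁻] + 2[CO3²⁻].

CA = 3.31 mmol/kg

[CO2*] = KH · pCO2 = 10^(−1.57) × 600×10^-6 = 1.615×10^-5 mol/kg
α₀ = 1/(1 + K1/[H⁺] + K1K2/[H⁺]²) = 1/(1 + 10^+2.24 + 10^+1.19) = 0.005256
DIC = [CO2*]/α₀ = 1.615×10^-5 / 0.005256 = 3.073 mmol/kg
CA = (α₁ + 2α₂)·DIC = (0.9133 + 2×0.08140) × 3.073 = 3.31 mmol/kg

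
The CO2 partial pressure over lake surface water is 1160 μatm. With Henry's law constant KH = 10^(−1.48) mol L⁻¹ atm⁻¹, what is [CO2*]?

[CO2*] = 38.4 μmol/L

KH = 10^(−1.48) = 3.311×10^-2 mol L⁻¹ atm⁻¹
[CO2*] = KH · pCO2 = 3.311×10^-2 × 1160×10^-6 atm = 3.84×10^-5 mol/L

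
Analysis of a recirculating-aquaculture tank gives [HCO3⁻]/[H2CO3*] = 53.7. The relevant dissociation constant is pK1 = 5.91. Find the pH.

pH = 7.64

From K1 = [H⁺][HCO3⁻]/[H2CO3*]:  pH = pK1 + log₁₀([HCO3⁻]/[H2CO3*])
log₁₀(53.7) = +1.730
pH = 5.91 + (+1.730) = 7.64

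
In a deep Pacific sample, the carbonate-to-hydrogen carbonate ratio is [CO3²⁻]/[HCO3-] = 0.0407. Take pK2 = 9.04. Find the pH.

From K2 = [H⁺][CO3²⁻]/[HCO3-]:  pH = pK2 + log₁₀([CO3²⁻]/[HCO3-])
log₁₀(0.0407) = -1.390
pH = 9.04 + (-1.390) = 7.65

pH = 7.65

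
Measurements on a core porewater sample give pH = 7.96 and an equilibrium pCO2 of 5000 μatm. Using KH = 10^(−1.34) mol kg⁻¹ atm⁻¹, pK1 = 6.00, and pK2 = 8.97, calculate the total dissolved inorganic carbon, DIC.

DIC = 23.1 mmol/kg

[CO2*] = KH · pCO2 = 10^(−1.34) × 5000×10^-6 = 2.285×10^-4 mol/kg
α₀ = 1/(1 + K1/[H⁺] + K1K2/[H⁺]²) = 1/(1 + 10^+1.96 + 10^+0.95) = 0.009890
DIC = [CO2*]/α₀ = 2.285×10^-4 / 0.009890 = 23.1 mmol/kg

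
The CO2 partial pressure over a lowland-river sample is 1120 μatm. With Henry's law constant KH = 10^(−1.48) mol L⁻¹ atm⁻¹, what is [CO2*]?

[CO2*] = 37.1 μmol/L

KH = 10^(−1.48) = 3.311×10^-2 mol L⁻¹ atm⁻¹
[CO2*] = KH · pCO2 = 3.311×10^-2 × 1120×10^-6 atm = 3.71×10^-5 mol/L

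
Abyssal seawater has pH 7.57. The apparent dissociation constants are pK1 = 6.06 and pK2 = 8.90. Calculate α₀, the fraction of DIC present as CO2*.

α₀ = 1 / (1 + K1/[H⁺] + K1K2/[H⁺]²) = 1 / (1 + 10^+1.51 + 10^+0.18)
   = 1 / (1 + 32.359 + 1.5136) = 1/34.873 = 0.02868

α₀ = 0.0287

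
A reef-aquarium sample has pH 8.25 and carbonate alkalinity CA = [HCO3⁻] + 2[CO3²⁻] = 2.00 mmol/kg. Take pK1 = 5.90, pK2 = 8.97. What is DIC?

CA = [HCO3⁻] + 2[CO3²⁻] = (α₁ + 2α₂)·DIC
At pH 8.25: [H⁺]/K1 = 10^-2.35 = 0.0044668, K2/[H⁺] = 10^-0.72 = 0.19055
α₁ = 1/(1 + 0.0044668 + 0.19055) = 1/1.1950 = 0.8368; α₂ = α₁·K2/[H⁺] = 0.1595
α₁ + 2α₂ = 1.1557
DIC = CA / (α₁ + 2α₂) = 2.00 / 1.1557 = 1.73 mmol/kg

DIC = 1.73 mmol/kg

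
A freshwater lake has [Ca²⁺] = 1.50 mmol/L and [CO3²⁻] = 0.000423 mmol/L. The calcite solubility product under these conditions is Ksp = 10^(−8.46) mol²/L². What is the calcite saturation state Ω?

Ksp = 10^(−8.46) = 3.467×10^-9
Ω = [Ca²⁺][CO3²⁻]/Ksp = (1.50×10^-3)(0.000423×10^-3) / 3.467×10^-9 = 0.183

Ω = 0.183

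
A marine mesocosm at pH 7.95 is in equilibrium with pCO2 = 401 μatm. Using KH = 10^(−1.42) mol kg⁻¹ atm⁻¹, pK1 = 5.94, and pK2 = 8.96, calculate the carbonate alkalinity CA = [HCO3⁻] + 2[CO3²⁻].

CA = 1.86 mmol/kg

[CO2*] = KH · pCO2 = 10^(−1.42) × 401×10^-6 = 1.525×10^-5 mol/kg
α₀ = 1/(1 + K1/[H⁺] + K1K2/[H⁺]²) = 1/(1 + 10^+2.01 + 10^+1.00) = 0.008824
DIC = [CO2*]/α₀ = 1.525×10^-5 / 0.008824 = 1.728 mmol/kg
CA = (α₁ + 2α₂)·DIC = (0.9029 + 2×0.08824) × 1.728 = 1.86 mmol/kg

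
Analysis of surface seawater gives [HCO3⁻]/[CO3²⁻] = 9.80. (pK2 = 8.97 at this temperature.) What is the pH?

From K2 = [H⁺][CO3²⁻]/[HCO3⁻]:  pH = pK2 − log₁₀([HCO3⁻]/[CO3²⁻])
log₁₀(9.80) = +0.991
pH = 8.97 − (+0.991) = 7.98

pH = 7.98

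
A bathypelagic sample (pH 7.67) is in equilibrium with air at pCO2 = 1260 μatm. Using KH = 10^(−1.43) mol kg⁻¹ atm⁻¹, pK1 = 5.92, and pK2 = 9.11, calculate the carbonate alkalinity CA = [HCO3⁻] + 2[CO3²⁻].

CA = 2.82 mmol/kg

[CO2*] = KH · pCO2 = 10^(−1.43) × 1260×10^-6 = 4.681×10^-5 mol/kg
α₀ = 1/(1 + K1/[H⁺] + K1K2/[H⁺]²) = 1/(1 + 10^+1.75 + 10^+0.31) = 0.01687
DIC = [CO2*]/α₀ = 4.681×10^-5 / 0.01687 = 2.775 mmol/kg
CA = (α₁ + 2α₂)·DIC = (0.9487 + 2×0.03444) × 2.775 = 2.82 mmol/kg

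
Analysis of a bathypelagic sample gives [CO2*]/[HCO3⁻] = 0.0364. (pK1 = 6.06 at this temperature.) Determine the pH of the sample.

From K1 = [H⁺][HCO3⁻]/[CO2*]:  pH = pK1 − log₁₀([CO2*]/[HCO3⁻])
log₁₀(0.0364) = -1.439
pH = 6.06 − (-1.439) = 7.50

pH = 7.50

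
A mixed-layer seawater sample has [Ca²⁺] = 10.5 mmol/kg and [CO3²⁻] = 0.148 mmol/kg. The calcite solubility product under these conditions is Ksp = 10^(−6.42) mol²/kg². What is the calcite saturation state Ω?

Ω = 4.09

Ksp = 10^(−6.42) = 3.802×10^-7
Ω = [Ca²⁺][CO3²⁻]/Ksp = (10.5×10^-3)(0.148×10^-3) / 3.802×10^-7 = 4.09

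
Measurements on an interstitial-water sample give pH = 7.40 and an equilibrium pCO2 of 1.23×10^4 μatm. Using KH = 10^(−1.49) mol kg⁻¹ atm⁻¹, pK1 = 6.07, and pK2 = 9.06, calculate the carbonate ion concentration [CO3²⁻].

[CO3²⁻] = 0.186 mmol/kg

[CO2*] = KH · pCO2 = 10^(−1.49) × 1.23×10^4×10^-6 = 3.980×10^-4 mol/kg
α₀ = 1/(1 + K1/[H⁺] + K1K2/[H⁺]²) = 1/(1 + 10^+1.33 + 10^-0.33) = 0.04377
DIC = [CO2*]/α₀ = 3.980×10^-4 / 0.04377 = 9.094 mmol/kg
[CO3²⁻] = α₂·DIC; α₂ = 0.02047, so [CO3²⁻] = 0.02047 × 9.094 = 0.186 mmol/kg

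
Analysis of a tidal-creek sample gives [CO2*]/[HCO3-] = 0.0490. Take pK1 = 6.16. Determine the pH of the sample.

From K1 = [H⁺][HCO3-]/[CO2*]:  pH = pK1 − log₁₀([CO2*]/[HCO3-])
log₁₀(0.0490) = -1.310
pH = 6.16 − (-1.310) = 7.47

pH = 7.47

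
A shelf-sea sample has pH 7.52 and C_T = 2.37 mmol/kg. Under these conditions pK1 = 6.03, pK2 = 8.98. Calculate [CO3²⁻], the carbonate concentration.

[CO3²⁻] = 0.0770 mmol/kg

α₂ = 1 / (1 + [H⁺]/K2 + [H⁺]²/(K1K2)) = 1 / (1 + 10^+1.46 + 10^-0.03)
   = 1 / (1 + 28.840 + 0.93325) = 1/30.774 = 0.03250
[CO3²⁻] = α₂ × DIC = 0.03250 × 2.37 = 0.0770 mmol/kg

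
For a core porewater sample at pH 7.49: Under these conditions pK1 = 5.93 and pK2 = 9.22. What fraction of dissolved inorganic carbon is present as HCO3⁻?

α₁ = 0.956

α₁ = 1 / (1 + [H⁺]/K1 + K2/[H⁺]) = 1 / (1 + 10^-1.56 + 10^-1.73)
   = 1 / (1 + 0.027542 + 0.018621) = 1/1.0462 = 0.9559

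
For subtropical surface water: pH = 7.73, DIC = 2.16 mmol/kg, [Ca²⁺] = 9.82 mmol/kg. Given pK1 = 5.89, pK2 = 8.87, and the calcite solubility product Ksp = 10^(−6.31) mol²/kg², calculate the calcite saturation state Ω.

Ω = 2.89

α₂ = 1 / (1 + [H⁺]/K2 + [H⁺]²/(K1K2)) = 1 / (1 + 10^+1.14 + 10^-0.70)
   = 1 / (1 + 13.804 + 0.19953) = 1/15.003 = 0.06665
[CO3²⁻] = α₂ × DIC = 0.06665 × 2.16 = 0.1440 mmol/kg
Ksp = 10^(−6.31) = 4.898×10^-7
Ω = [Ca²⁺][CO3²⁻]/Ksp = (9.82×10^-3)(1.440×10^-4) / 4.898×10^-7 = 2.89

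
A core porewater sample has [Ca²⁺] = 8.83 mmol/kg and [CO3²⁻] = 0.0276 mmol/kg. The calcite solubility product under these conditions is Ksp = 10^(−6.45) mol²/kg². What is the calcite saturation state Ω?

Ω = 0.687

Ksp = 10^(−6.45) = 3.548×10^-7
Ω = [Ca²⁺][CO3²⁻]/Ksp = (8.83×10^-3)(0.0276×10^-3) / 3.548×10^-7 = 0.687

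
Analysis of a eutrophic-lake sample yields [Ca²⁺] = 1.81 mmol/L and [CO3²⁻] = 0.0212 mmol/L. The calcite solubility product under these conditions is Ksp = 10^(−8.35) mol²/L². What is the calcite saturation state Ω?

Ω = 8.59

Ksp = 10^(−8.35) = 4.467×10^-9
Ω = [Ca²⁺][CO3²⁻]/Ksp = (1.81×10^-3)(0.0212×10^-3) / 4.467×10^-9 = 8.59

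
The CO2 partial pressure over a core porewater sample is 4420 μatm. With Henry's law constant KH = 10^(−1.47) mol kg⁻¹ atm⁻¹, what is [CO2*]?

[CO2*] = 150 μmol/kg

KH = 10^(−1.47) = 3.388×10^-2 mol kg⁻¹ atm⁻¹
[CO2*] = KH · pCO2 = 3.388×10^-2 × 4420×10^-6 atm = 1.50×10^-4 mol/kg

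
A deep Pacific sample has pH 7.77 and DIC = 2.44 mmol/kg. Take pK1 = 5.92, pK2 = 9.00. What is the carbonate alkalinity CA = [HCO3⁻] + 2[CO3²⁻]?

CA = 2.54 mmol/kg

CA = [HCO3⁻] + 2[CO3²⁻] = (α₁ + 2α₂)·DIC
At pH 7.77: [H⁺]/K1 = 10^-1.85 = 0.014125, K2/[H⁺] = 10^-1.23 = 0.058884
α₁ = 1/(1 + 0.014125 + 0.058884) = 1/1.0730 = 0.9320; α₂ = α₁·K2/[H⁺] = 0.05488
α₁ + 2α₂ = 1.0417
CA = 1.0417 × 2.44 = 2.54 mmol/kg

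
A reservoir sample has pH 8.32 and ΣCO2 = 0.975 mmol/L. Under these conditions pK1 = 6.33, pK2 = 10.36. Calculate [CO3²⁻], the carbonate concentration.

[CO3²⁻] = 8.72 μmol/L

α₂ = 1 / (1 + [H⁺]/K2 + [H⁺]²/(K1K2)) = 1 / (1 + 10^+2.04 + 10^+0.05)
   = 1 / (1 + 109.65 + 1.1220) = 1/111.77 = 0.008947
[CO3²⁻] = α₂ × DIC = 0.008947 × 0.975 = 0.00872 mmol/L = 8.72 μmol/L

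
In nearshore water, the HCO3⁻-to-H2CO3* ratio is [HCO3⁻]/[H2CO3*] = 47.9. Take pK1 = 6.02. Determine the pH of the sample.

From K1 = [H⁺][HCO3⁻]/[H2CO3*]:  pH = pK1 + log₁₀([HCO3⁻]/[H2CO3*])
log₁₀(47.9) = +1.680
pH = 6.02 + (+1.680) = 7.70

pH = 7.70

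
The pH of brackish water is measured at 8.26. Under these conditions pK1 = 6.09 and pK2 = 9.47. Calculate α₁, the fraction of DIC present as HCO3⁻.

α₁ = 0.936

α₁ = 1 / (1 + [H⁺]/K1 + K2/[H⁺]) = 1 / (1 + 10^-2.17 + 10^-1.21)
   = 1 / (1 + 0.0067608 + 0.061660) = 1/1.0684 = 0.9360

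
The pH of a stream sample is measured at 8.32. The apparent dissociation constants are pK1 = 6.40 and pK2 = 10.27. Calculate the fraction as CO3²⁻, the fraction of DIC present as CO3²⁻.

α₂ = 1 / (1 + [H⁺]/K2 + [H⁺]²/(K1K2)) = 1 / (1 + 10^+1.95 + 10^+0.03)
   = 1 / (1 + 89.125 + 1.0715) = 1/91.197 = 0.01097

α₂ = 0.0110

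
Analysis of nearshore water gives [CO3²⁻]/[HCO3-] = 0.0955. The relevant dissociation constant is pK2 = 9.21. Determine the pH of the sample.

From K2 = [H⁺][CO3²⁻]/[HCO3-]:  pH = pK2 + log₁₀([CO3²⁻]/[HCO3-])
log₁₀(0.0955) = -1.020
pH = 9.21 + (-1.020) = 8.19

pH = 8.19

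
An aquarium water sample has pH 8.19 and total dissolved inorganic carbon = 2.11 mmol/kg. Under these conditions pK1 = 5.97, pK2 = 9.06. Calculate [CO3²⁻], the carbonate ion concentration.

[CO3²⁻] = 0.249 mmol/kg

α₂ = 1 / (1 + [H⁺]/K2 + [H⁺]²/(K1K2)) = 1 / (1 + 10^+0.87 + 10^-1.35)
   = 1 / (1 + 7.4131 + 0.044668) = 1/8.4578 = 0.1182
[CO3²⁻] = α₂ × DIC = 0.1182 × 2.11 = 0.249 mmol/kg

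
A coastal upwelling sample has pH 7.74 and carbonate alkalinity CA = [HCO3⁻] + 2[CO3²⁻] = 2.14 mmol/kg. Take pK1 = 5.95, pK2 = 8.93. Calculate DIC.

CA = [HCO3⁻] + 2[CO3²⁻] = (α₁ + 2α₂)·DIC
At pH 7.74: [H⁺]/K1 = 10^-1.79 = 0.016218, K2/[H⁺] = 10^-1.19 = 0.064565
α₁ = 1/(1 + 0.016218 + 0.064565) = 1/1.0808 = 0.9253; α₂ = α₁·K2/[H⁺] = 0.05974
α₁ + 2α₂ = 1.0447
DIC = CA / (α₁ + 2α₂) = 2.14 / 1.0447 = 2.05 mmol/kg

DIC = 2.05 mmol/kg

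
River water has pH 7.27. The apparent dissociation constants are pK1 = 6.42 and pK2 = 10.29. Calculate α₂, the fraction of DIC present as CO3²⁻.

α₂ = 1 / (1 + [H⁺]/K2 + [H⁺]²/(K1K2)) = 1 / (1 + 10^+3.02 + 10^+2.17)
   = 1 / (1 + 1047.1 + 147.91) = 1/1196.0 = 0.0008361

α₂ = 0.000836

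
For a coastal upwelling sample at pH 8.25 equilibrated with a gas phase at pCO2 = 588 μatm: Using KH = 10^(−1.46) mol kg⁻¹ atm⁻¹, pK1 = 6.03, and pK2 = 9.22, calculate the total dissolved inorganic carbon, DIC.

DIC = 3.77 mmol/kg

[CO2*] = KH · pCO2 = 10^(−1.46) × 588×10^-6 = 2.039×10^-5 mol/kg
α₀ = 1/(1 + K1/[H⁺] + K1K2/[H⁺]²) = 1/(1 + 10^+2.22 + 10^+1.25) = 0.005413
DIC = [CO2*]/α₀ = 2.039×10^-5 / 0.005413 = 3.77 mmol/kg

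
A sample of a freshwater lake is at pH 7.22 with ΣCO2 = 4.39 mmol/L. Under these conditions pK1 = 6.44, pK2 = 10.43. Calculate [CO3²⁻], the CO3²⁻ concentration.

α₂ = 1 / (1 + [H⁺]/K2 + [H⁺]²/(K1K2)) = 1 / (1 + 10^+3.21 + 10^+2.43)
   = 1 / (1 + 1621.8 + 269.15) = 1/1892.0 = 0.0005286
[CO3²⁻] = α₂ × DIC = 0.0005286 × 4.39 = 0.00232 mmol/L = 2.32 μmol/L

[CO3²⁻] = 2.32 μmol/L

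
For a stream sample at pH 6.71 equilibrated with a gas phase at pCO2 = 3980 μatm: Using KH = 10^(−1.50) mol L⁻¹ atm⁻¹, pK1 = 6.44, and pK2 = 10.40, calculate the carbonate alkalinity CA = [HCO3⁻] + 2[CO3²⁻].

[CO2*] = KH · pCO2 = 10^(−1.50) × 3980×10^-6 = 1.259×10^-4 mol/L
α₀ = 1/(1 + K1/[H⁺] + K1K2/[H⁺]²) = 1/(1 + 10^+0.27 + 10^-3.42) = 0.3493
DIC = [CO2*]/α₀ = 1.259×10^-4 / 0.3493 = 0.3603 mmol/L
CA = (α₁ + 2α₂)·DIC = (0.6505 + 2×0.0001328) × 0.3603 = 0.234 mmol/L

CA = 0.234 mmol/L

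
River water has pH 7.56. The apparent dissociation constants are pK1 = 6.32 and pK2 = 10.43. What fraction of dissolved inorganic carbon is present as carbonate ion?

α₂ = 0.00127

α₂ = 1 / (1 + [H⁺]/K2 + [H⁺]²/(K1K2)) = 1 / (1 + 10^+2.87 + 10^+1.63)
   = 1 / (1 + 741.31 + 42.658) = 1/784.97 = 0.001274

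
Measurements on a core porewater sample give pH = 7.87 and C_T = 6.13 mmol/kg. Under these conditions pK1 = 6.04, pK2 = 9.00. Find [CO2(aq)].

[CO2*] = 0.0833 mmol/kg

α₀ = 1 / (1 + K1/[H⁺] + K1K2/[H⁺]²) = 1 / (1 + 10^+1.83 + 10^+0.70)
   = 1 / (1 + 67.608 + 5.0119) = 1/73.620 = 0.01358
[CO2*] = α₀ × DIC = 0.01358 × 6.13 = 0.0833 mmol/kg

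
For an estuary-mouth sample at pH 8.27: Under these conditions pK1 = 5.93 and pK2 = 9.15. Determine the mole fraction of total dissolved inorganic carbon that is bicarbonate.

α₁ = 1 / (1 + [H⁺]/K1 + K2/[H⁺]) = 1 / (1 + 10^-2.34 + 10^-0.88)
   = 1 / (1 + 0.0045709 + 0.13183) = 1/1.1364 = 0.8800

α₁ = 0.880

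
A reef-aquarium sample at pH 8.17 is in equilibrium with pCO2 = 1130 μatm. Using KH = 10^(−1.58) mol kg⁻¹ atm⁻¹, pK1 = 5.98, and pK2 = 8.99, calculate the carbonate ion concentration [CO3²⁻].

[CO2*] = KH · pCO2 = 10^(−1.58) × 1130×10^-6 = 2.972×10^-5 mol/kg
α₀ = 1/(1 + K1/[H⁺] + K1K2/[H⁺]²) = 1/(1 + 10^+2.19 + 10^+1.37) = 0.005576
DIC = [CO2*]/α₀ = 2.972×10^-5 / 0.005576 = 5.330 mmol/kg
[CO3²⁻] = α₂·DIC; α₂ = 0.1307, so [CO3²⁻] = 0.1307 × 5.330 = 0.697 mmol/kg

[CO3²⁻] = 0.697 mmol/kg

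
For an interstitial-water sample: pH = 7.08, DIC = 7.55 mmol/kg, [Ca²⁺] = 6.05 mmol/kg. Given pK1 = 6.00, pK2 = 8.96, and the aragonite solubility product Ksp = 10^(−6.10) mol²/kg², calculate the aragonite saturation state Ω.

Ω = 0.691

α₂ = 1 / (1 + [H⁺]/K2 + [H⁺]²/(K1K2)) = 1 / (1 + 10^+1.88 + 10^+0.80)
   = 1 / (1 + 75.858 + 6.3096) = 1/83.167 = 0.01202
[CO3²⁻] = α₂ × DIC = 0.01202 × 7.55 = 0.09078 mmol/kg
Ksp = 10^(−6.10) = 7.943×10^-7
Ω = [Ca²⁺][CO3²⁻]/Ksp = (6.05×10^-3)(9.078×10^-5) / 7.943×10^-7 = 0.691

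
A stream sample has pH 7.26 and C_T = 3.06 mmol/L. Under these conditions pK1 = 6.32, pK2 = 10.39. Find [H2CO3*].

α₀ = 1 / (1 + K1/[H⁺] + K1K2/[H⁺]²) = 1 / (1 + 10^+0.94 + 10^-2.19)
   = 1 / (1 + 8.7096 + 0.0064565) = 1/9.7161 = 0.1029
[CO2*] = α₀ × DIC = 0.1029 × 3.06 = 0.315 mmol/L

[CO2*] = 0.315 mmol/L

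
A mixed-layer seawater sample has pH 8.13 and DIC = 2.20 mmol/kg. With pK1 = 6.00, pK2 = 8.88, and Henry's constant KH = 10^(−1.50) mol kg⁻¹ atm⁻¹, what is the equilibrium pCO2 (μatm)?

pCO2 = 435 μatm

α₀ = 1 / (1 + K1/[H⁺] + K1K2/[H⁺]²) = 1 / (1 + 10^+2.13 + 10^+1.38)
   = 1 / (1 + 134.90 + 23.988) = 1/159.88 = 0.006255
[CO2*] = α₀ × DIC = 0.006255 × 2.20 = 0.01376 mmol/kg = 13.76 μmol/kg
pCO2 = [CO2*]/KH = 1.376×10^-5 / 3.162×10^-2 = 435 μatm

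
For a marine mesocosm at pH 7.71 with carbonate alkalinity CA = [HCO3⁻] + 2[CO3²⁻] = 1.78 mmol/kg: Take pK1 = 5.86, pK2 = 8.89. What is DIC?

DIC = 1.70 mmol/kg

CA = [HCO3⁻] + 2[CO3²⁻] = (α₁ + 2α₂)·DIC
At pH 7.71: [H⁺]/K1 = 10^-1.85 = 0.014125, K2/[H⁺] = 10^-1.18 = 0.066069
α₁ = 1/(1 + 0.014125 + 0.066069) = 1/1.0802 = 0.9258; α₂ = α₁·K2/[H⁺] = 0.06116
α₁ + 2α₂ = 1.0481
DIC = CA / (α₁ + 2α₂) = 1.78 / 1.0481 = 1.70 mmol/kg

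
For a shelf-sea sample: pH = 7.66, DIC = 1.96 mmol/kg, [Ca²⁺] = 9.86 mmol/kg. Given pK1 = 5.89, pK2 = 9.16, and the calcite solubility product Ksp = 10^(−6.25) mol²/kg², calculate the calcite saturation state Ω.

α₂ = 1 / (1 + [H⁺]/K2 + [H⁺]²/(K1K2)) = 1 / (1 + 10^+1.50 + 10^-0.27)
   = 1 / (1 + 31.623 + 0.53703) = 1/33.160 = 0.03016
[CO3²⁻] = α₂ × DIC = 0.03016 × 1.96 = 0.05911 mmol/kg
Ksp = 10^(−6.25) = 5.623×10^-7
Ω = [Ca²⁺][CO3²⁻]/Ksp = (9.86×10^-3)(5.911×10^-5) / 5.623×10^-7 = 1.04

Ω = 1.04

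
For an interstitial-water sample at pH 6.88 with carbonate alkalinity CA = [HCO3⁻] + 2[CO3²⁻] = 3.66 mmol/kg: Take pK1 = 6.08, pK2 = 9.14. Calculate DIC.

CA = [HCO3⁻] + 2[CO3²⁻] = (α₁ + 2α₂)·DIC
At pH 6.88: [H⁺]/K1 = 10^-0.80 = 0.15849, K2/[H⁺] = 10^-2.26 = 0.0054954
α₁ = 1/(1 + 0.15849 + 0.0054954) = 1/1.1640 = 0.8591; α₂ = α₁·K2/[H⁺] = 0.004721
α₁ + 2α₂ = 0.8686
DIC = CA / (α₁ + 2α₂) = 3.66 / 0.8686 = 4.21 mmol/kg

DIC = 4.21 mmol/kg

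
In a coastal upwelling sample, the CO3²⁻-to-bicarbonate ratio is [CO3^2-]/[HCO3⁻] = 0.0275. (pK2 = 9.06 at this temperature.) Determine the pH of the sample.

From K2 = [H⁺][CO3^2-]/[HCO3⁻]:  pH = pK2 + log₁₀([CO3^2-]/[HCO3⁻])
log₁₀(0.0275) = -1.561
pH = 9.06 + (-1.561) = 7.50

pH = 7.50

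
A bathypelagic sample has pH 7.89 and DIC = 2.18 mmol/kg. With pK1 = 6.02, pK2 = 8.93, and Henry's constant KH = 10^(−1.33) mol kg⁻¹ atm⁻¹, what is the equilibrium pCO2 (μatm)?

α₀ = 1 / (1 + K1/[H⁺] + K1K2/[H⁺]²) = 1 / (1 + 10^+1.87 + 10^+0.83)
   = 1 / (1 + 74.131 + 6.7608) = 1/81.892 = 0.01221
[CO2*] = α₀ × DIC = 0.01221 × 2.18 = 0.02662 mmol/kg
pCO2 = [CO2*]/KH = 2.662×10^-5 / 4.677×10^-2 = 569 μatm

pCO2 = 569 μatm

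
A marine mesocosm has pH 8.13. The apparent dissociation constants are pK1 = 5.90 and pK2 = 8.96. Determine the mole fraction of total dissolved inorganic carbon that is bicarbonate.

α₁ = 1 / (1 + [H⁺]/K1 + K2/[H⁺]) = 1 / (1 + 10^-2.23 + 10^-0.83)
   = 1 / (1 + 0.0058884 + 0.14791) = 1/1.1538 = 0.8667

α₁ = 0.867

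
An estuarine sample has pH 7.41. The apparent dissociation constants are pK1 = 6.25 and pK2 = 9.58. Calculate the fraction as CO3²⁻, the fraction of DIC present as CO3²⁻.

α₂ = 0.00628

α₂ = 1 / (1 + [H⁺]/K2 + [H⁺]²/(K1K2)) = 1 / (1 + 10^+2.17 + 10^+1.01)
   = 1 / (1 + 147.91 + 10.233) = 1/159.14 = 0.006284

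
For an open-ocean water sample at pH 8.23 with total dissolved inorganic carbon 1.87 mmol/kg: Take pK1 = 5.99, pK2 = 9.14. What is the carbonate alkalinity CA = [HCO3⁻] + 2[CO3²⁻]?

CA = [HCO3⁻] + 2[CO3²⁻] = (α₁ + 2α₂)·DIC
At pH 8.23: [H⁺]/K1 = 10^-2.24 = 0.0057544, K2/[H⁺] = 10^-0.91 = 0.12303
α₁ = 1/(1 + 0.0057544 + 0.12303) = 1/1.1288 = 0.8859; α₂ = α₁·K2/[H⁺] = 0.1090
α₁ + 2α₂ = 1.1039
CA = 1.1039 × 1.87 = 2.06 mmol/kg

CA = 2.06 mmol/kg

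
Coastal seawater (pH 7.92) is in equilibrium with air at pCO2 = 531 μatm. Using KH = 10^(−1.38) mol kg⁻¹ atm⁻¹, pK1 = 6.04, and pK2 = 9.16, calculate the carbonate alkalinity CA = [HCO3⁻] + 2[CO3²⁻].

CA = 1.87 mmol/kg

[CO2*] = KH · pCO2 = 10^(−1.38) × 531×10^-6 = 2.214×10^-5 mol/kg
α₀ = 1/(1 + K1/[H⁺] + K1K2/[H⁺]²) = 1/(1 + 10^+1.88 + 10^+0.64) = 0.01231
DIC = [CO2*]/α₀ = 2.214×10^-5 / 0.01231 = 1.798 mmol/kg
CA = (α₁ + 2α₂)·DIC = (0.9339 + 2×0.05374) × 1.798 = 1.87 mmol/kg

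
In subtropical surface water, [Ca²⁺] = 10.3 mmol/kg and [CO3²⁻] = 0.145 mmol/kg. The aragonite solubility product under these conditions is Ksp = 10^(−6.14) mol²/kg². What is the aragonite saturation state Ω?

Ksp = 10^(−6.14) = 7.244×10^-7
Ω = [Ca²⁺][CO3²⁻]/Ksp = (10.3×10^-3)(0.145×10^-3) / 7.244×10^-7 = 2.06

Ω = 2.06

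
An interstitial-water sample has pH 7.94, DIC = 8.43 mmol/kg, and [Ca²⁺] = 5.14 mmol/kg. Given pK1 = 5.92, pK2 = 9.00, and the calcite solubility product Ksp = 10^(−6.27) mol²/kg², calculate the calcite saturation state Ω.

α₂ = 1 / (1 + [H⁺]/K2 + [H⁺]²/(K1K2)) = 1 / (1 + 10^+1.06 + 10^-0.96)
   = 1 / (1 + 11.482 + 0.10965) = 1/12.591 = 0.07942
[CO3²⁻] = α₂ × DIC = 0.07942 × 8.43 = 0.6695 mmol/kg
Ksp = 10^(−6.27) = 5.370×10^-7
Ω = [Ca²⁺][CO3²⁻]/Ksp = (5.14×10^-3)(6.695×10^-4) / 5.370×10^-7 = 6.41

Ω = 6.41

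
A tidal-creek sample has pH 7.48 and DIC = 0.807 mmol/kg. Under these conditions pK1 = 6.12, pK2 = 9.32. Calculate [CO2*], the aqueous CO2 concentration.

α₀ = 1 / (1 + K1/[H⁺] + K1K2/[H⁺]²) = 1 / (1 + 10^+1.36 + 10^-0.48)
   = 1 / (1 + 22.909 + 0.33113) = 1/24.240 = 0.04125
[CO2*] = α₀ × DIC = 0.04125 × 0.807 = 0.0333 mmol/kg

[CO2*] = 0.0333 mmol/kg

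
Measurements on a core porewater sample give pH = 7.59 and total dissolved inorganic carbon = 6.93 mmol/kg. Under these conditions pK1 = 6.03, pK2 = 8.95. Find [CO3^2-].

α₂ = 1 / (1 + [H⁺]/K2 + [H⁺]²/(K1K2)) = 1 / (1 + 10^+1.36 + 10^-0.20)
   = 1 / (1 + 22.909 + 0.63096) = 1/24.540 = 0.04075
[CO3²⁻] = α₂ × DIC = 0.04075 × 6.93 = 0.282 mmol/kg

[CO3²⁻] = 0.282 mmol/kg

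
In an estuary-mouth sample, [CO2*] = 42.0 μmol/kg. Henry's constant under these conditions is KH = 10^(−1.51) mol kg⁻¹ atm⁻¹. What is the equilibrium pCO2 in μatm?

pCO2 = 1360 μatm

KH = 10^(−1.51) = 3.090×10^-2 mol kg⁻¹ atm⁻¹
pCO2 = [CO2*]/KH = 42.0×10^-6 / 3.090×10^-2 = 1.36×10^-3 atm = 1360 μatm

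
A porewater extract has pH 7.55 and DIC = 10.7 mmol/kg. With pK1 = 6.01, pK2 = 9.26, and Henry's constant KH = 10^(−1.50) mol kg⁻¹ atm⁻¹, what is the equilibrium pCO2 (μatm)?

pCO2 = 9310 μatm

α₀ = 1 / (1 + K1/[H⁺] + K1K2/[H⁺]²) = 1 / (1 + 10^+1.54 + 10^-0.17)
   = 1 / (1 + 34.674 + 0.67608) = 1/36.350 = 0.02751
[CO2*] = α₀ × DIC = 0.02751 × 10.7 = 0.2944 mmol/kg
pCO2 = [CO2*]/KH = 2.944×10^-4 / 3.162×10^-2 = 9310 μatm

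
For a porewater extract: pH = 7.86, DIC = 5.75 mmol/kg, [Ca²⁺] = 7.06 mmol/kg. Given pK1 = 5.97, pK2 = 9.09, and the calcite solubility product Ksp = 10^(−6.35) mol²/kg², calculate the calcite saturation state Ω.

α₂ = 1 / (1 + [H⁺]/K2 + [H⁺]²/(K1K2)) = 1 / (1 + 10^+1.23 + 10^-0.66)
   = 1 / (1 + 16.982 + 0.21878) = 1/18.201 = 0.05494
[CO3²⁻] = α₂ × DIC = 0.05494 × 5.75 = 0.3159 mmol/kg
Ksp = 10^(−6.35) = 4.467×10^-7
Ω = [Ca²⁺][CO3²⁻]/Ksp = (7.06×10^-3)(3.159×10^-4) / 4.467×10^-7 = 4.99

Ω = 4.99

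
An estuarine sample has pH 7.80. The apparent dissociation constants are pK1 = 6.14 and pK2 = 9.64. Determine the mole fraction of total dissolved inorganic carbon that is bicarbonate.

α₁ = 1 / (1 + [H⁺]/K1 + K2/[H⁺]) = 1 / (1 + 10^-1.66 + 10^-1.84)
   = 1 / (1 + 0.021878 + 0.014454) = 1/1.0363 = 0.9649

α₁ = 0.965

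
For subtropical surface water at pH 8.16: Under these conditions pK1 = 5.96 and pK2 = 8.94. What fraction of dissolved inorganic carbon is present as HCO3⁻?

α₁ = 1 / (1 + [H⁺]/K1 + K2/[H⁺]) = 1 / (1 + 10^-2.20 + 10^-0.78)
   = 1 / (1 + 0.0063096 + 0.16596) = 1/1.1723 = 0.8530

α₁ = 0.853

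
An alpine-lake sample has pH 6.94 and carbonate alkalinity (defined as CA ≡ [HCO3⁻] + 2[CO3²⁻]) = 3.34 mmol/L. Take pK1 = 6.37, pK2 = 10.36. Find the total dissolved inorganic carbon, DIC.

DIC = 4.24 mmol/L

CA = [HCO3⁻] + 2[CO3²⁻] = (α₁ + 2α₂)·DIC
At pH 6.94: [H⁺]/K1 = 10^-0.57 = 0.26915, K2/[H⁺] = 10^-3.42 = 0.00038019
α₁ = 1/(1 + 0.26915 + 0.00038019) = 1/1.2695 = 0.7877; α₂ = α₁·K2/[H⁺] = 0.0002995
α₁ + 2α₂ = 0.7883
DIC = CA / (α₁ + 2α₂) = 3.34 / 0.7883 = 4.24 mmol/L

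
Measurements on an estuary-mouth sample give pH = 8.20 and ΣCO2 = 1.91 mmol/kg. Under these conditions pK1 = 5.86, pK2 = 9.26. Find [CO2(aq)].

[CO2*] = 8.00 μmol/kg

α₀ = 1 / (1 + K1/[H⁺] + K1K2/[H⁺]²) = 1 / (1 + 10^+2.34 + 10^+1.28)
   = 1 / (1 + 218.78 + 19.055) = 1/238.83 = 0.004187
[CO2*] = α₀ × DIC = 0.004187 × 1.91 = 0.00800 mmol/kg = 8.00 μmol/kg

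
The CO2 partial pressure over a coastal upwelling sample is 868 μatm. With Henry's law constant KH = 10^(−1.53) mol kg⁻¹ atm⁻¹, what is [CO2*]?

KH = 10^(−1.53) = 2.951×10^-2 mol kg⁻¹ atm⁻¹
[CO2*] = KH · pCO2 = 2.951×10^-2 × 868×10^-6 atm = 2.56×10^-5 mol/kg

[CO2*] = 25.6 μmol/kg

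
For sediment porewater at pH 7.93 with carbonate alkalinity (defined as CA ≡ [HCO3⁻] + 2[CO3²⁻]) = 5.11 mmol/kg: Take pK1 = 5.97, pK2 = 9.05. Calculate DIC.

CA = [HCO3⁻] + 2[CO3²⁻] = (α₁ + 2α₂)·DIC
At pH 7.93: [H⁺]/K1 = 10^-1.96 = 0.010965, K2/[H⁺] = 10^-1.12 = 0.075858
α₁ = 1/(1 + 0.010965 + 0.075858) = 1/1.0868 = 0.9201; α₂ = α₁·K2/[H⁺] = 0.06980
α₁ + 2α₂ = 1.0597
DIC = CA / (α₁ + 2α₂) = 5.11 / 1.0597 = 4.82 mmol/kg

DIC = 4.82 mmol/kg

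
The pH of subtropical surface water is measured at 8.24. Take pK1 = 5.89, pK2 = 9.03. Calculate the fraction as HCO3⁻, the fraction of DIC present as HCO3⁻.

α₁ = 1 / (1 + [H⁺]/K1 + K2/[H⁺]) = 1 / (1 + 10^-2.35 + 10^-0.79)
   = 1 / (1 + 0.0044668 + 0.16218) = 1/1.1666 = 0.8572

α₁ = 0.857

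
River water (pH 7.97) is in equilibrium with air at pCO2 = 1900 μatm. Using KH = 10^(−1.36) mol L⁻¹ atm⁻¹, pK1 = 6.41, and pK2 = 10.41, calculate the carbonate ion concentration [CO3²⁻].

[CO2*] = KH · pCO2 = 10^(−1.36) × 1900×10^-6 = 8.294×10^-5 mol/L
α₀ = 1/(1 + K1/[H⁺] + K1K2/[H⁺]²) = 1/(1 + 10^+1.56 + 10^-0.88) = 0.02671
DIC = [CO2*]/α₀ = 8.294×10^-5 / 0.02671 = 3.105 mmol/L
[CO3²⁻] = α₂·DIC; α₂ = 0.003521, so [CO3²⁻] = 0.003521 × 3.105 = 0.0109 mmol/L = 10.9 μmol/L

[CO3²⁻] = 10.9 μmol/L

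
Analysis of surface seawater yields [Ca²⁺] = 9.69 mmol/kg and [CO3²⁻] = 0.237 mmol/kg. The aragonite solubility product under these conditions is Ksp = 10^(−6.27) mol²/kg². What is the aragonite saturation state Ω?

Ω = 4.28

Ksp = 10^(−6.27) = 5.370×10^-7
Ω = [Ca²⁺][CO3²⁻]/Ksp = (9.69×10^-3)(0.237×10^-3) / 5.370×10^-7 = 4.28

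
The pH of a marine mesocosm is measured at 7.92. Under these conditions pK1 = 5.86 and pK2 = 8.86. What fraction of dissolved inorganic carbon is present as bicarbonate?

α₁ = 0.890

α₁ = 1 / (1 + [H⁺]/K1 + K2/[H⁺]) = 1 / (1 + 10^-2.06 + 10^-0.94)
   = 1 / (1 + 0.0087096 + 0.11482) = 1/1.1235 = 0.8901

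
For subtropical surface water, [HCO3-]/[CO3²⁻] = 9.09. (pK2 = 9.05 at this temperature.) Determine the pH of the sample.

pH = 8.09

From K2 = [H⁺][CO3²⁻]/[HCO3-]:  pH = pK2 − log₁₀([HCO3-]/[CO3²⁻])
log₁₀(9.09) = +0.959
pH = 9.05 − (+0.959) = 8.09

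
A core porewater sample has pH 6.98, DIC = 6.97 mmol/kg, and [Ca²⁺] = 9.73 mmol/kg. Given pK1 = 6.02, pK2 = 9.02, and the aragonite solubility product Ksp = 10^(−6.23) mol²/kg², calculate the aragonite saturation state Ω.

Ω = 0.939

α₂ = 1 / (1 + [H⁺]/K2 + [H⁺]²/(K1K2)) = 1 / (1 + 10^+2.04 + 10^+1.08)
   = 1 / (1 + 109.65 + 12.023) = 1/122.67 = 0.008152
[CO3²⁻] = α₂ × DIC = 0.008152 × 6.97 = 0.05682 mmol/kg
Ksp = 10^(−6.23) = 5.888×10^-7
Ω = [Ca²⁺][CO3²⁻]/Ksp = (9.73×10^-3)(5.682×10^-5) / 5.888×10^-7 = 0.939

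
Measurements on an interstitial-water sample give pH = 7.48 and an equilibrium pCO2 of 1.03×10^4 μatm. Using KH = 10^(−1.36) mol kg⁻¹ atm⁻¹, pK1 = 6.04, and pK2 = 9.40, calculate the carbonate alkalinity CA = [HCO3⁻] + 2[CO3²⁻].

[CO2*] = KH · pCO2 = 10^(−1.36) × 1.03×10^4×10^-6 = 4.496×10^-4 mol/kg
α₀ = 1/(1 + K1/[H⁺] + K1K2/[H⁺]²) = 1/(1 + 10^+1.44 + 10^-0.48) = 0.03463
DIC = [CO2*]/α₀ = 4.496×10^-4 / 0.03463 = 12.98 mmol/kg
CA = (α₁ + 2α₂)·DIC = (0.9539 + 2×0.01147) × 12.98 = 12.7 mmol/kg

CA = 12.7 mmol/kg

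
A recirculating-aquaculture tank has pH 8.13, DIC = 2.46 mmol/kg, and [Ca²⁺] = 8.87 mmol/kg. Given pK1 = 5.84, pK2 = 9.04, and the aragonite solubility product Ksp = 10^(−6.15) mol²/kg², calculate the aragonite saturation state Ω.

α₂ = 1 / (1 + [H⁺]/K2 + [H⁺]²/(K1K2)) = 1 / (1 + 10^+0.91 + 10^-1.38)
   = 1 / (1 + 8.1283 + 0.041687) = 1/9.1700 = 0.1091
[CO3²⁻] = α₂ × DIC = 0.1091 × 2.46 = 0.2683 mmol/kg
Ksp = 10^(−6.15) = 7.079×10^-7
Ω = [Ca²⁺][CO3²⁻]/Ksp = (8.87×10^-3)(2.683×10^-4) / 7.079×10^-7 = 3.36

Ω = 3.36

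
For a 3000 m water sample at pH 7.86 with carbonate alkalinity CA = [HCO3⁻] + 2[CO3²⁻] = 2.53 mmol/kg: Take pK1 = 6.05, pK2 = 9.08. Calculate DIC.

DIC = 2.43 mmol/kg

CA = [HCO3⁻] + 2[CO3²⁻] = (α₁ + 2α₂)·DIC
At pH 7.86: [H⁺]/K1 = 10^-1.81 = 0.015488, K2/[H⁺] = 10^-1.22 = 0.060256
α₁ = 1/(1 + 0.015488 + 0.060256) = 1/1.0757 = 0.9296; α₂ = α₁·K2/[H⁺] = 0.05601
α₁ + 2α₂ = 1.0416
DIC = CA / (α₁ + 2α₂) = 2.53 / 1.0416 = 2.43 mmol/kg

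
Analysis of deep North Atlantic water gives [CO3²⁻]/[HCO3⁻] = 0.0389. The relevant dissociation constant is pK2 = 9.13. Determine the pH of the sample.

From K2 = [H⁺][CO3²⁻]/[HCO3⁻]:  pH = pK2 + log₁₀([CO3²⁻]/[HCO3⁻])
log₁₀(0.0389) = -1.410
pH = 9.13 + (-1.410) = 7.72

pH = 7.72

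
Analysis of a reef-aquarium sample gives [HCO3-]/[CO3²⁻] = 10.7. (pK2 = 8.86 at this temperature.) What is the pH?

pH = 7.83

From K2 = [H⁺][CO3²⁻]/[HCO3-]:  pH = pK2 − log₁₀([HCO3-]/[CO3²⁻])
log₁₀(10.7) = +1.029
pH = 8.86 − (+1.029) = 7.83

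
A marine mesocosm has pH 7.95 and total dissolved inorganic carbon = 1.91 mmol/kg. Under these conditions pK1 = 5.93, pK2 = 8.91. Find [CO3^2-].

[CO3²⁻] = 0.187 mmol/kg

α₂ = 1 / (1 + [H⁺]/K2 + [H⁺]²/(K1K2)) = 1 / (1 + 10^+0.96 + 10^-1.06)
   = 1 / (1 + 9.1201 + 0.087096) = 1/10.207 = 0.09797
[CO3²⁻] = α₂ × DIC = 0.09797 × 1.91 = 0.187 mmol/kg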